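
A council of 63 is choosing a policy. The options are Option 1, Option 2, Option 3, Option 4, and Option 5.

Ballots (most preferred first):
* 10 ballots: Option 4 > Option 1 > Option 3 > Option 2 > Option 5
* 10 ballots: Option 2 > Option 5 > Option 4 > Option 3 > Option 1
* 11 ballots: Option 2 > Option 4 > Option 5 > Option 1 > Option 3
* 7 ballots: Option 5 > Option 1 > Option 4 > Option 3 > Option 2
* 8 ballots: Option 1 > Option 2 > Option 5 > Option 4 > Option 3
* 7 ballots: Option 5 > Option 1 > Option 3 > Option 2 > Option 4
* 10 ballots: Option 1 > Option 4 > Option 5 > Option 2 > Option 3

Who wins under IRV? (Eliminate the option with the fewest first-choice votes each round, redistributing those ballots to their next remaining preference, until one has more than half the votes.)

Option 1

Round 1: Option 1 18, Option 2 21, Option 3 0, Option 4 10, Option 5 14. Option 3 eliminated.
Round 2: Option 1 18, Option 2 21, Option 4 10, Option 5 14. Option 4 eliminated.
Round 3: Option 1 28, Option 2 21, Option 5 14. Option 5 eliminated.
Round 4: Option 1 42, Option 2 21. Option 1 has a majority (≥32).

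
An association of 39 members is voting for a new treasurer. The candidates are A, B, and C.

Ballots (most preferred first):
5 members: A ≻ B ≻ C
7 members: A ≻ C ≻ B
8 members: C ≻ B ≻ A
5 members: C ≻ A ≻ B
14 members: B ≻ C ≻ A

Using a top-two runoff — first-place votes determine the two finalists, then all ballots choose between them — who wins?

C

Round 1 first-place votes: A 12, B 14, C 13. B and C advance.
Runoff: B is ranked above C on 19 ballots, C above B on 20.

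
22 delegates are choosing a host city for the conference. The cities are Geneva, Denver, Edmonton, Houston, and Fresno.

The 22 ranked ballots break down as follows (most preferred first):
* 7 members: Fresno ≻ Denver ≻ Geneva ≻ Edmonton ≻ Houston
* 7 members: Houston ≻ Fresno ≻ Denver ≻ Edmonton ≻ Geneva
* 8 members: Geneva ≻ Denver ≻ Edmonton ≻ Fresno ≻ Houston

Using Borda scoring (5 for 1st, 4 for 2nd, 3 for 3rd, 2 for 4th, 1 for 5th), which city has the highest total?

Denver

Geneva: 7×3 + 7×1 + 8×5 = 68
Denver: 7×4 + 7×3 + 8×4 = 81
Edmonton: 7×2 + 7×2 + 8×3 = 52
Houston: 7×1 + 7×5 + 8×1 = 50
Fresno: 7×5 + 7×4 + 8×2 = 79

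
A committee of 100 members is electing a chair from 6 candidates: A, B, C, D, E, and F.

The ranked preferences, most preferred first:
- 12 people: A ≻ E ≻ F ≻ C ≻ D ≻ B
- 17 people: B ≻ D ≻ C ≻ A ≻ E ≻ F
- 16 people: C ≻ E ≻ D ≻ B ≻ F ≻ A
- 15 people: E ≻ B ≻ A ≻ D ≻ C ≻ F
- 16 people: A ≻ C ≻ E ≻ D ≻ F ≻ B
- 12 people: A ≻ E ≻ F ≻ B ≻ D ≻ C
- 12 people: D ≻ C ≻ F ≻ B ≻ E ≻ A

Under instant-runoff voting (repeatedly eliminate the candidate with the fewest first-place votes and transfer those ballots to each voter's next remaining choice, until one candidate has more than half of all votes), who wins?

B

Round 1: A 40, B 17, C 16, D 12, E 15, F 0. F eliminated.
Round 2: A 40, B 17, C 16, D 12, E 15. D eliminated.
Round 3: A 40, B 17, C 28, E 15. E eliminated.
Round 4: A 40, B 32, C 28. C eliminated.
Round 5: A 40, B 60. B has a majority (≥51).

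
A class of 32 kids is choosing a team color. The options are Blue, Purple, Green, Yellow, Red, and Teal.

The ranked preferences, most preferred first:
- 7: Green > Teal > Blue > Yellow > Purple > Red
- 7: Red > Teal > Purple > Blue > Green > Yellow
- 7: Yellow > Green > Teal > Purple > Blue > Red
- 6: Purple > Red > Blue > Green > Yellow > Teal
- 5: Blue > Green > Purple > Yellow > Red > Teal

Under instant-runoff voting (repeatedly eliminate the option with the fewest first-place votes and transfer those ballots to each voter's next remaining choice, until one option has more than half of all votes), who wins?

Green

Round 1: Blue 5, Purple 6, Green 7, Yellow 7, Red 7, Teal 0. Teal eliminated.
Round 2: Blue 5, Purple 6, Green 7, Yellow 7, Red 7. Blue eliminated.
Round 3: Purple 6, Green 12, Yellow 7, Red 7. Purple eliminated.
Round 4: Green 12, Yellow 7, Red 13. Yellow eliminated.
Round 5: Green 19, Red 13. Green has a majority (≥17).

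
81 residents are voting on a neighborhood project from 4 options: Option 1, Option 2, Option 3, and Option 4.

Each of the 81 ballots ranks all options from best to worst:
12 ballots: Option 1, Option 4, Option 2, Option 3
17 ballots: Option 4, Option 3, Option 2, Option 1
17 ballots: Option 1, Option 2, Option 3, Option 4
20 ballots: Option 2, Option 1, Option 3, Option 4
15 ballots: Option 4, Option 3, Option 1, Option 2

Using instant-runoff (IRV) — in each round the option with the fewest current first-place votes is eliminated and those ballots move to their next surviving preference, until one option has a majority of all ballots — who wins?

Round 1: Option 1 29, Option 2 20, Option 3 0, Option 4 32. Option 3 eliminated.
Round 2: Option 1 29, Option 2 20, Option 4 32. Option 2 eliminated.
Round 3: Option 1 49, Option 4 32. Option 1 has a majority (≥41).

Option 1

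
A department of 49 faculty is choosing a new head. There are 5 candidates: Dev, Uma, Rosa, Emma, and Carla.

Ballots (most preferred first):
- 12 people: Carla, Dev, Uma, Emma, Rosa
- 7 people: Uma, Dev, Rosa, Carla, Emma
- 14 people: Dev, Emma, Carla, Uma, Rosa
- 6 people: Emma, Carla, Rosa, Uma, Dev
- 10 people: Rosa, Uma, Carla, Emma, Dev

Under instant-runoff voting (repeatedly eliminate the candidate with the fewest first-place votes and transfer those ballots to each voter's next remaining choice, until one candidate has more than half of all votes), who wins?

Carla

Round 1: Dev 14, Uma 7, Rosa 10, Emma 6, Carla 12. Emma eliminated.
Round 2: Dev 14, Uma 7, Rosa 10, Carla 18. Uma eliminated.
Round 3: Dev 21, Rosa 10, Carla 18. Rosa eliminated.
Round 4: Dev 21, Carla 28. Carla has a majority (≥25).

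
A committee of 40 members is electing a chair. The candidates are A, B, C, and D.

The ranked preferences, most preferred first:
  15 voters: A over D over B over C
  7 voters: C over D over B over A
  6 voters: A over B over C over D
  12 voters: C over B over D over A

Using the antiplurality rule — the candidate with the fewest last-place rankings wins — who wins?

Last-place votes: A 19, B 0, C 15, D 6.

B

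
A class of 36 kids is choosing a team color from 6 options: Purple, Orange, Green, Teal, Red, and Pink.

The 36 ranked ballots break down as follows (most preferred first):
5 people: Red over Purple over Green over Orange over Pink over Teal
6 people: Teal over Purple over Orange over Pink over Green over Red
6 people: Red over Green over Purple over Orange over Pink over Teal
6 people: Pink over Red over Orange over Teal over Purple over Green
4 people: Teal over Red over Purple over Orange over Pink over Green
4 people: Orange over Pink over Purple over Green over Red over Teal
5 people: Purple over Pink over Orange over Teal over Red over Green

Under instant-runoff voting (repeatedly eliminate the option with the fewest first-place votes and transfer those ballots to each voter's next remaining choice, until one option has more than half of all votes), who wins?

Round 1: Purple 5, Orange 4, Green 0, Teal 10, Red 11, Pink 6. Green eliminated.
Round 2: Purple 5, Orange 4, Teal 10, Red 11, Pink 6. Orange eliminated.
Round 3: Purple 5, Teal 10, Red 11, Pink 10. Purple eliminated.
Round 4: Teal 10, Red 11, Pink 15. Teal eliminated.
Round 5: Red 15, Pink 21. Pink has a majority (≥19).

Pink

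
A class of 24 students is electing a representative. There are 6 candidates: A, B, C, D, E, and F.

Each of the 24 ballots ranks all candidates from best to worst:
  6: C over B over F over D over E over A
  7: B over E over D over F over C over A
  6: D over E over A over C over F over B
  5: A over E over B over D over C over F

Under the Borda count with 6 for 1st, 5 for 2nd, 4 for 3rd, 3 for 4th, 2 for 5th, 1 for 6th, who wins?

E

A: 6×1 + 7×1 + 6×4 + 5×6 = 67
B: 6×5 + 7×6 + 6×1 + 5×4 = 98
C: 6×6 + 7×2 + 6×3 + 5×2 = 78
D: 6×3 + 7×4 + 6×6 + 5×3 = 97
E: 6×2 + 7×5 + 6×5 + 5×5 = 102
F: 6×4 + 7×3 + 6×2 + 5×1 = 62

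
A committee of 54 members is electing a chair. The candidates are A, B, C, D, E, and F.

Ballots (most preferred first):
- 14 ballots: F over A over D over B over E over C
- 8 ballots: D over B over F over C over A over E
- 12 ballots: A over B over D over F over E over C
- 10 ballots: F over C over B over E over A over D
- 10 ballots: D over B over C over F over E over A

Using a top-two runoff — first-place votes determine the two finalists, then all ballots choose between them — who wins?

Round 1 first-place votes: A 12, B 0, C 0, D 18, E 0, F 24. F and D advance.
Runoff: F is ranked above D on 24 ballots, D above F on 30.

D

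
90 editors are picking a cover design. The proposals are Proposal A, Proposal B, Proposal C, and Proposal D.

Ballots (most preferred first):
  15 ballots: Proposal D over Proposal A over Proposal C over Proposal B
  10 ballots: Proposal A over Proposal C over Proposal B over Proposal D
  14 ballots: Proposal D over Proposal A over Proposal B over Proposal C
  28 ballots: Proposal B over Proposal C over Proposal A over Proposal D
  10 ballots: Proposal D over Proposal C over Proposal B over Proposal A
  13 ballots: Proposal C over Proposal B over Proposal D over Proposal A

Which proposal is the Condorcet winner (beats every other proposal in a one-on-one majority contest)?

Proposal C vs Proposal A: 51–39
Proposal C vs Proposal B: 48–42
Proposal C vs Proposal D: 51–39
Proposal C beats every other proposal.

Proposal C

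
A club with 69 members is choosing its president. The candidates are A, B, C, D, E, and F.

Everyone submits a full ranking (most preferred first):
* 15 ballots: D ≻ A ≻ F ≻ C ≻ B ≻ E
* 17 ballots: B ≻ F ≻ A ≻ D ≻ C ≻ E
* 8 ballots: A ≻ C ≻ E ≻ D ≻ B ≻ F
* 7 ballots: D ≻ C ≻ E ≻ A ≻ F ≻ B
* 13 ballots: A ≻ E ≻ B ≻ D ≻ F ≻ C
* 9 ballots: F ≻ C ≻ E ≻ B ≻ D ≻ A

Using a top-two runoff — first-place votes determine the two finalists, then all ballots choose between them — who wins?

Round 1 first-place votes: A 21, B 17, C 0, D 22, E 0, F 9. D and A advance.
Runoff: D is ranked above A on 31 ballots, A above D on 38.

A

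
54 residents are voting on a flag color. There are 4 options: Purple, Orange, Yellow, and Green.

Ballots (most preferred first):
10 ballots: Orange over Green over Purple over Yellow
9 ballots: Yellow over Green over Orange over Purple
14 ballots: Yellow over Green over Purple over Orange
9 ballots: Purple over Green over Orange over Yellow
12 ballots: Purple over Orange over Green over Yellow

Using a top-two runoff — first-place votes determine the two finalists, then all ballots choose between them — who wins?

Purple

Round 1 first-place votes: Purple 21, Orange 10, Yellow 23, Green 0. Yellow and Purple advance.
Runoff: Yellow is ranked above Purple on 23 ballots, Purple above Yellow on 31.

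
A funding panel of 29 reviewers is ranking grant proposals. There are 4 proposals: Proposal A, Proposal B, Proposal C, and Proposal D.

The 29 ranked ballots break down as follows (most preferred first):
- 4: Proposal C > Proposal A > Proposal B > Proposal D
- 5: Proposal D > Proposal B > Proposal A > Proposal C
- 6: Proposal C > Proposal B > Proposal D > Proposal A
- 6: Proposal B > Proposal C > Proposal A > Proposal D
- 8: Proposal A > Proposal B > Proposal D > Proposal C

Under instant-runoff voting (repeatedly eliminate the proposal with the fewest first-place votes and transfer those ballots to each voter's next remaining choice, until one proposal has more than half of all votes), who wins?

Round 1: Proposal A 8, Proposal B 6, Proposal C 10, Proposal D 5. Proposal D eliminated.
Round 2: Proposal A 8, Proposal B 11, Proposal C 10. Proposal A eliminated.
Round 3: Proposal B 19, Proposal C 10. Proposal B has a majority (≥15).

Proposal B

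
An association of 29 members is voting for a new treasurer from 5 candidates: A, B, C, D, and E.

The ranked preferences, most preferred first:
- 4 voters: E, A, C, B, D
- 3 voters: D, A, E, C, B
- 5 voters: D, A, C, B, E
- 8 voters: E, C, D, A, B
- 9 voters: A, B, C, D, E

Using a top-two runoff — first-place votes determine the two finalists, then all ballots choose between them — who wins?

Round 1 first-place votes: A 9, B 0, C 0, D 8, E 12. E and A advance.
Runoff: E is ranked above A on 12 ballots, A above E on 17.

A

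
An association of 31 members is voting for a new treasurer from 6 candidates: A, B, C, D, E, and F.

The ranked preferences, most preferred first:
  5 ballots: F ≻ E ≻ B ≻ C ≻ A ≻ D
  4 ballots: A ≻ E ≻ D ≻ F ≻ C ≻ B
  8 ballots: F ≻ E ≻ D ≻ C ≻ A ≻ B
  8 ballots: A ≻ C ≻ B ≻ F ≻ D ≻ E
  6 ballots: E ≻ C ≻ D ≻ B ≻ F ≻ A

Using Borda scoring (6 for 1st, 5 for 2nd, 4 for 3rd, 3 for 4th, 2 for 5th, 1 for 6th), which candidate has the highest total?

E

A: 5×2 + 4×6 + 8×2 + 8×6 + 6×1 = 104
B: 5×4 + 4×1 + 8×1 + 8×4 + 6×3 = 82
C: 5×3 + 4×2 + 8×3 + 8×5 + 6×5 = 117
D: 5×1 + 4×4 + 8×4 + 8×2 + 6×4 = 93
E: 5×5 + 4×5 + 8×5 + 8×1 + 6×6 = 129
F: 5×6 + 4×3 + 8×6 + 8×3 + 6×2 = 126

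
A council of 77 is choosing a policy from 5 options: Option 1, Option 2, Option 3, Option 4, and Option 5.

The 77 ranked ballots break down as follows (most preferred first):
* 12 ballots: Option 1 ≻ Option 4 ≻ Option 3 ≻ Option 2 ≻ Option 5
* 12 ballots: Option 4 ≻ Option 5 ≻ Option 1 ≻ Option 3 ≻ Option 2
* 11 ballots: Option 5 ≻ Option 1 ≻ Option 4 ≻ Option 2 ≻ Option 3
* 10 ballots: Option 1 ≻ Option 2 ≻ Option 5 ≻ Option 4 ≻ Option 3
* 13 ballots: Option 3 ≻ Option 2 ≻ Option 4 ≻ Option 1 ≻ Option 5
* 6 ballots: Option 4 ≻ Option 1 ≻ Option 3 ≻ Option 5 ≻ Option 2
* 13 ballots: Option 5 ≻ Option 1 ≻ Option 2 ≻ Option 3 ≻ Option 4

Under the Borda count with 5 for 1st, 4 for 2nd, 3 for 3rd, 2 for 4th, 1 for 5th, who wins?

Option 1: 12×5 + 12×3 + 11×4 + 10×5 + 13×2 + 6×4 + 13×4 = 292
Option 2: 12×2 + 12×1 + 11×2 + 10×4 + 13×4 + 6×1 + 13×3 = 195
Option 3: 12×3 + 12×2 + 11×1 + 10×1 + 13×5 + 6×3 + 13×2 = 190
Option 4: 12×4 + 12×5 + 11×3 + 10×2 + 13×3 + 6×5 + 13×1 = 243
Option 5: 12×1 + 12×4 + 11×5 + 10×3 + 13×1 + 6×2 + 13×5 = 235

Option 1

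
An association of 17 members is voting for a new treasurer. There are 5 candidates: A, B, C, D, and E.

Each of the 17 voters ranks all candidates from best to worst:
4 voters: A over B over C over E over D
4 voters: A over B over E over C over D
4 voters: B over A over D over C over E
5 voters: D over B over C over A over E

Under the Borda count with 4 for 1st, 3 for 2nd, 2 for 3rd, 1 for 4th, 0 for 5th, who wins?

A: 4×4 + 4×4 + 4×3 + 5×1 = 49
B: 4×3 + 4×3 + 4×4 + 5×3 = 55
C: 4×2 + 4×1 + 4×1 + 5×2 = 26
D: 4×0 + 4×0 + 4×2 + 5×4 = 28
E: 4×1 + 4×2 + 4×0 + 5×0 = 12

B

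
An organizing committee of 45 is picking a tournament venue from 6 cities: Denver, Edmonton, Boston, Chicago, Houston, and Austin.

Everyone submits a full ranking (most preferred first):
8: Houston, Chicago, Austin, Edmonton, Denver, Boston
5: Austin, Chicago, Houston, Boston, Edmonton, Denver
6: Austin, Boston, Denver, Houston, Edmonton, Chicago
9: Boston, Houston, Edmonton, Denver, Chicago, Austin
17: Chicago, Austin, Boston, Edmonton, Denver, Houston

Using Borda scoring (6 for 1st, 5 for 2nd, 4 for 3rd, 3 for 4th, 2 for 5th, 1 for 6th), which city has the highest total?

Austin

Denver: 8×2 + 5×1 + 6×4 + 9×3 + 17×2 = 106
Edmonton: 8×3 + 5×2 + 6×2 + 9×4 + 17×3 = 133
Boston: 8×1 + 5×3 + 6×5 + 9×6 + 17×4 = 175
Chicago: 8×5 + 5×5 + 6×1 + 9×2 + 17×6 = 191
Houston: 8×6 + 5×4 + 6×3 + 9×5 + 17×1 = 148
Austin: 8×4 + 5×6 + 6×6 + 9×1 + 17×5 = 192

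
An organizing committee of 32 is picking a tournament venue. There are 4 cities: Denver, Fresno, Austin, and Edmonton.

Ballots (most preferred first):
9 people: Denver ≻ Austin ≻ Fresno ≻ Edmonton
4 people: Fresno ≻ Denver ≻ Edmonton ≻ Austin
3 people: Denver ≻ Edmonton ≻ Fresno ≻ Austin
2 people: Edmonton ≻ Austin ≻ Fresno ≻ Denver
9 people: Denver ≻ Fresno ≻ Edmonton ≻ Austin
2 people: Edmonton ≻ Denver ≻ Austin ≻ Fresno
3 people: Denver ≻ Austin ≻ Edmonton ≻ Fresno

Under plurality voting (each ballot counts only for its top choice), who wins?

Denver

First-place votes: Denver 24, Fresno 4, Austin 0, Edmonton 4.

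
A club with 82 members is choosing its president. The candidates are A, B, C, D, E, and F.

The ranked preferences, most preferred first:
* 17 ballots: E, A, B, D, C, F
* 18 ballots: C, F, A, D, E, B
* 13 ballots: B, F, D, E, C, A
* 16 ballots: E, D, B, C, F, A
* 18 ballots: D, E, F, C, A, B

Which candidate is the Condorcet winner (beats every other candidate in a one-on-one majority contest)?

D

D vs A: 47–35
D vs B: 52–30
D vs C: 64–18
D vs E: 49–33
D vs F: 51–31
D beats every other candidate.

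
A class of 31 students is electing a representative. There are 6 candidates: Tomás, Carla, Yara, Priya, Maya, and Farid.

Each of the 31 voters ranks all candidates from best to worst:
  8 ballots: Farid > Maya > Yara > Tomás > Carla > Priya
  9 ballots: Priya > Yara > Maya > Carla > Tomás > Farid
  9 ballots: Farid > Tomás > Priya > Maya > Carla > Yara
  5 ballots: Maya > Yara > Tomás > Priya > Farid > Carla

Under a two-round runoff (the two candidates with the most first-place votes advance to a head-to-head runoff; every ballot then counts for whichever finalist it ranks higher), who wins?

Round 1 first-place votes: Tomás 0, Carla 0, Yara 0, Priya 9, Maya 5, Farid 17. Farid and Priya advance.
Runoff: Farid is ranked above Priya on 17 ballots, Priya above Farid on 14.

Farid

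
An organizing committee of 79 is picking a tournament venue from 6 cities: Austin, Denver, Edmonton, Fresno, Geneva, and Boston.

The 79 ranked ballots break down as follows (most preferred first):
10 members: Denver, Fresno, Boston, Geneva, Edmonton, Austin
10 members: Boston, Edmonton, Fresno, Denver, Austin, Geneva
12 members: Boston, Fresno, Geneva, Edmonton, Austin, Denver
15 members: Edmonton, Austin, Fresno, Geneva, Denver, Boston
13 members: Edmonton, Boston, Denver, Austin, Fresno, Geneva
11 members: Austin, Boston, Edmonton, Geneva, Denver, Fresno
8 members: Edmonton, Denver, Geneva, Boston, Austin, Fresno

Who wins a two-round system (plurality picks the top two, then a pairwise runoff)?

Round 1 first-place votes: Austin 11, Denver 10, Edmonton 36, Fresno 0, Geneva 0, Boston 22. Edmonton and Boston advance.
Runoff: Edmonton is ranked above Boston on 36 ballots, Boston above Edmonton on 43.

Boston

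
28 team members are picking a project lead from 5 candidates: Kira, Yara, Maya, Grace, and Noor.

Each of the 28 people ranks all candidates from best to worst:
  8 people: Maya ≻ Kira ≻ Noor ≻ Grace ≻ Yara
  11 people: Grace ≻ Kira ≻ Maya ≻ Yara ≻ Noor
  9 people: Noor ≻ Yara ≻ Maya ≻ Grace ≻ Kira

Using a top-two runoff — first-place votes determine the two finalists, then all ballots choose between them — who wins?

Noor

Round 1 first-place votes: Kira 0, Yara 0, Maya 8, Grace 11, Noor 9. Grace and Noor advance.
Runoff: Grace is ranked above Noor on 11 ballots, Noor above Grace on 17.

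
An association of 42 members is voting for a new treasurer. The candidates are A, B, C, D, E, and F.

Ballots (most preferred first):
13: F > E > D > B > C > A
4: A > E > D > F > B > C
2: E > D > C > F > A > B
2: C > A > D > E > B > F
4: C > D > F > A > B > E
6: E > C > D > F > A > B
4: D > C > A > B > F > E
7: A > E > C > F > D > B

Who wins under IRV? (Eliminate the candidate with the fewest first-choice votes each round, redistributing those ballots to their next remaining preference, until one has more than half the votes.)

Round 1: A 11, B 0, C 6, D 4, E 8, F 13. B eliminated.
Round 2: A 11, C 6, D 4, E 8, F 13. D eliminated.
Round 3: A 11, C 10, E 8, F 13. E eliminated.
Round 4: A 11, C 18, F 13. A eliminated.
Round 5: C 25, F 17. C has a majority (≥22).

C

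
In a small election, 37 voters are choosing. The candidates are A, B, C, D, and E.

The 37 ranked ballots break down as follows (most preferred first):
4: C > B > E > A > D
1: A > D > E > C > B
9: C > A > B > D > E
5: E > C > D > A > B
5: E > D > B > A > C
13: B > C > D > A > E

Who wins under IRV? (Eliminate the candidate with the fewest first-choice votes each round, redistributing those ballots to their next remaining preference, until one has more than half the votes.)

C

Round 1: A 1, B 13, C 13, D 0, E 10. D eliminated.
Round 2: A 1, B 13, C 13, E 10. A eliminated.
Round 3: B 13, C 13, E 11. E eliminated.
Round 4: B 18, C 19. C has a majority (≥19).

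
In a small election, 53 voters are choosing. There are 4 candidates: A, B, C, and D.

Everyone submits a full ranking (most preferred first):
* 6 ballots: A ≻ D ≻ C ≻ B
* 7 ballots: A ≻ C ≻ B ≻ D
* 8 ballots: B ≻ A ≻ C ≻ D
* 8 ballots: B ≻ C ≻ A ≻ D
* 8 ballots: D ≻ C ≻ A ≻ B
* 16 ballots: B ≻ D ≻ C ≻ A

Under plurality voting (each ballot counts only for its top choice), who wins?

B

First-place votes: A 13, B 32, C 0, D 8.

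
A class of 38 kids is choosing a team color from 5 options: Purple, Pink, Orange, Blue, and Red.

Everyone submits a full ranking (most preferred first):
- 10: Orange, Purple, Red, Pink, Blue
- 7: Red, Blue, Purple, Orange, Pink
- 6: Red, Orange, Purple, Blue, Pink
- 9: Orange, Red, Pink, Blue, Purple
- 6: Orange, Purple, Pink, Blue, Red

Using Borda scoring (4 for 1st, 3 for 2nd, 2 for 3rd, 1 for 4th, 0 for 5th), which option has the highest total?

Orange

Purple: 10×3 + 7×2 + 6×2 + 9×0 + 6×3 = 74
Pink: 10×1 + 7×0 + 6×0 + 9×2 + 6×2 = 40
Orange: 10×4 + 7×1 + 6×3 + 9×4 + 6×4 = 125
Blue: 10×0 + 7×3 + 6×1 + 9×1 + 6×1 = 42
Red: 10×2 + 7×4 + 6×4 + 9×3 + 6×0 = 99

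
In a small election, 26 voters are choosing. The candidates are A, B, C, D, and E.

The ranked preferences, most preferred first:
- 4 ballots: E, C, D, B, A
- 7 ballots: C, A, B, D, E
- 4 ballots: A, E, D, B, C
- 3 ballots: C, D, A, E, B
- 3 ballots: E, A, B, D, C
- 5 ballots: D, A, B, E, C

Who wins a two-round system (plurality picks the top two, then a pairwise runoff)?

Round 1 first-place votes: A 4, B 0, C 10, D 5, E 7. C and E advance.
Runoff: C is ranked above E on 10 ballots, E above C on 16.

E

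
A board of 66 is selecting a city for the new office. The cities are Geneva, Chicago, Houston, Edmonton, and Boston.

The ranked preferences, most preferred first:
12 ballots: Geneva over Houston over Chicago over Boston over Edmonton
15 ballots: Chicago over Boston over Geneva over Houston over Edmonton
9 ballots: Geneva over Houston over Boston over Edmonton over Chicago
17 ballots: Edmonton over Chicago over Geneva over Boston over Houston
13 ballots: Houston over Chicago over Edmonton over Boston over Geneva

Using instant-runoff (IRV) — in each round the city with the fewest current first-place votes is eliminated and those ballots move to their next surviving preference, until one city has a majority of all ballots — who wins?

Chicago

Round 1: Geneva 21, Chicago 15, Houston 13, Edmonton 17, Boston 0. Boston eliminated.
Round 2: Geneva 21, Chicago 15, Houston 13, Edmonton 17. Houston eliminated.
Round 3: Geneva 21, Chicago 28, Edmonton 17. Edmonton eliminated.
Round 4: Geneva 21, Chicago 45. Chicago has a majority (≥34).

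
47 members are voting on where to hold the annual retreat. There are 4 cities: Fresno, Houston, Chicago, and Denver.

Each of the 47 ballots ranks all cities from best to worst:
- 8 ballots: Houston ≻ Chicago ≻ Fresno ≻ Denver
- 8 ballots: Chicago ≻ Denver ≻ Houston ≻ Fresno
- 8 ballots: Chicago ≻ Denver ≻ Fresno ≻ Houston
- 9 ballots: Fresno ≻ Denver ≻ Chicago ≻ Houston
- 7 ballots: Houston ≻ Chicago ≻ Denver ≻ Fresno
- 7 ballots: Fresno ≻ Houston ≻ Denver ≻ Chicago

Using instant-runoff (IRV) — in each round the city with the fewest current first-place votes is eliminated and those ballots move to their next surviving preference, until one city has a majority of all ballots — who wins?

Chicago

Round 1: Fresno 16, Houston 15, Chicago 16, Denver 0. Denver eliminated.
Round 2: Fresno 16, Houston 15, Chicago 16. Houston eliminated.
Round 3: Fresno 16, Chicago 31. Chicago has a majority (≥24).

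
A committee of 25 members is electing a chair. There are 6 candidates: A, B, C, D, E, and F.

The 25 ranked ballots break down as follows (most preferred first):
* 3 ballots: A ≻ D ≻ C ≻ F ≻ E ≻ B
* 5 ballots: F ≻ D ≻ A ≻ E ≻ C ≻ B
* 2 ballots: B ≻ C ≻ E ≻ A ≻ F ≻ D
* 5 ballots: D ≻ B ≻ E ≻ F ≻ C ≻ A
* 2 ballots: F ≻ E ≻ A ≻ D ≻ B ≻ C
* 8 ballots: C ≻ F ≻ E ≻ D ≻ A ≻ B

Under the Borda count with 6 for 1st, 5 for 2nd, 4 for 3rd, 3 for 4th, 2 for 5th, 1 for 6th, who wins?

F

A: 3×6 + 5×4 + 2×3 + 5×1 + 2×4 + 8×2 = 73
B: 3×1 + 5×1 + 2×6 + 5×5 + 2×2 + 8×1 = 57
C: 3×4 + 5×2 + 2×5 + 5×2 + 2×1 + 8×6 = 92
D: 3×5 + 5×5 + 2×1 + 5×6 + 2×3 + 8×3 = 102
E: 3×2 + 5×3 + 2×4 + 5×4 + 2×5 + 8×4 = 91
F: 3×3 + 5×6 + 2×2 + 5×3 + 2×6 + 8×5 = 110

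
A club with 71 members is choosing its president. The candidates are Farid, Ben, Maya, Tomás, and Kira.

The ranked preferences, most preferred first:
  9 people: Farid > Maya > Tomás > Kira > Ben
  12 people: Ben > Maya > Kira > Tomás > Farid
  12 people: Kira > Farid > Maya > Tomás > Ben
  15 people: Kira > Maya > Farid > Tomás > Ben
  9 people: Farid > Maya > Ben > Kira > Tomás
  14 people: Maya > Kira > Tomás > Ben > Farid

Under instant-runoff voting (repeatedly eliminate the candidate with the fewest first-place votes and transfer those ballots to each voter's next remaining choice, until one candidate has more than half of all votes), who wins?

Maya

Round 1: Farid 18, Ben 12, Maya 14, Tomás 0, Kira 27. Tomás eliminated.
Round 2: Farid 18, Ben 12, Maya 14, Kira 27. Ben eliminated.
Round 3: Farid 18, Maya 26, Kira 27. Farid eliminated.
Round 4: Maya 44, Kira 27. Maya has a majority (≥36).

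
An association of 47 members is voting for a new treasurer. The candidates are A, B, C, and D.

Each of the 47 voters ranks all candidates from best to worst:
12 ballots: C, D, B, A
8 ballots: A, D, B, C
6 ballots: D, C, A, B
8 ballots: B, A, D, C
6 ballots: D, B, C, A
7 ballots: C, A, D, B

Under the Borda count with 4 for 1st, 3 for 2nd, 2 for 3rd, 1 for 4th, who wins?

D

A: 12×1 + 8×4 + 6×2 + 8×3 + 6×1 + 7×3 = 107
B: 12×2 + 8×2 + 6×1 + 8×4 + 6×3 + 7×1 = 103
C: 12×4 + 8×1 + 6×3 + 8×1 + 6×2 + 7×4 = 122
D: 12×3 + 8×3 + 6×4 + 8×2 + 6×4 + 7×2 = 138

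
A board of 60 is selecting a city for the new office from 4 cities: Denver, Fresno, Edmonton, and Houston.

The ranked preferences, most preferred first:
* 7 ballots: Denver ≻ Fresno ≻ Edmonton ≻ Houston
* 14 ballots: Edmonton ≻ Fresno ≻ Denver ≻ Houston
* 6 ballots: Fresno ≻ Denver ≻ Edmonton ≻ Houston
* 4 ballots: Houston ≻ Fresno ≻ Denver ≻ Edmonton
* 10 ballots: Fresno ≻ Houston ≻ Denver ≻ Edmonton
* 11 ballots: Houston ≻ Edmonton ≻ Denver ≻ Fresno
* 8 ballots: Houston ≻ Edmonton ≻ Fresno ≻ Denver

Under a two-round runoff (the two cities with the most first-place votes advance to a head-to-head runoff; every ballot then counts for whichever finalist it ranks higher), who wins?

Round 1 first-place votes: Denver 7, Fresno 16, Edmonton 14, Houston 23. Houston and Fresno advance.
Runoff: Houston is ranked above Fresno on 23 ballots, Fresno above Houston on 37.

Fresno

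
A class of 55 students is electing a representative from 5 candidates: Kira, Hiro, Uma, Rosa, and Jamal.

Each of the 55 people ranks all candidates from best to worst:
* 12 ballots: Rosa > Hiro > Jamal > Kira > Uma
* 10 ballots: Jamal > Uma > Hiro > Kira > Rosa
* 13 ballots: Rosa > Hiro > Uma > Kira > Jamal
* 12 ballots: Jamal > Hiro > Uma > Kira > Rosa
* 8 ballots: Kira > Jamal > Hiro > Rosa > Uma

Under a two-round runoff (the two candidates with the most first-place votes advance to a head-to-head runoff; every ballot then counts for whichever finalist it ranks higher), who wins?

Round 1 first-place votes: Kira 8, Hiro 0, Uma 0, Rosa 25, Jamal 22. Rosa and Jamal advance.
Runoff: Rosa is ranked above Jamal on 25 ballots, Jamal above Rosa on 30.

Jamal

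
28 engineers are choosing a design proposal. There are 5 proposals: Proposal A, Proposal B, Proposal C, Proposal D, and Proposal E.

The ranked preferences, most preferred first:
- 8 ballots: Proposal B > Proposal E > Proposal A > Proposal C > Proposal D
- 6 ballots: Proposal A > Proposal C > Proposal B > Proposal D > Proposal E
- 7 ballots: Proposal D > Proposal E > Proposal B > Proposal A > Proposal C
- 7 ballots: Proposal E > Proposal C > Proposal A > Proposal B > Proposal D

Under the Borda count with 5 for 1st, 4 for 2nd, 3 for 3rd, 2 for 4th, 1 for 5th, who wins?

Proposal A: 8×3 + 6×5 + 7×2 + 7×3 = 89
Proposal B: 8×5 + 6×3 + 7×3 + 7×2 = 93
Proposal C: 8×2 + 6×4 + 7×1 + 7×4 = 75
Proposal D: 8×1 + 6×2 + 7×5 + 7×1 = 62
Proposal E: 8×4 + 6×1 + 7×4 + 7×5 = 101

Proposal E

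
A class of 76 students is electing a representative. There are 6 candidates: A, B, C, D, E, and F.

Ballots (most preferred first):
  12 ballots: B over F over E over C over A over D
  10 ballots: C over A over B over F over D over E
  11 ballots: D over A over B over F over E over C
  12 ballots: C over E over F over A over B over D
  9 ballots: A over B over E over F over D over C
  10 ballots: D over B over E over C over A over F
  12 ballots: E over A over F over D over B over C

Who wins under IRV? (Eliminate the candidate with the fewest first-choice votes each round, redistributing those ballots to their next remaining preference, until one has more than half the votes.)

D

Round 1: A 9, B 12, C 22, D 21, E 12, F 0. F eliminated.
Round 2: A 9, B 12, C 22, D 21, E 12. A eliminated.
Round 3: B 21, C 22, D 21, E 12. E eliminated.
Round 4: B 21, C 22, D 33. B eliminated.
Round 5: C 34, D 42. D has a majority (≥39).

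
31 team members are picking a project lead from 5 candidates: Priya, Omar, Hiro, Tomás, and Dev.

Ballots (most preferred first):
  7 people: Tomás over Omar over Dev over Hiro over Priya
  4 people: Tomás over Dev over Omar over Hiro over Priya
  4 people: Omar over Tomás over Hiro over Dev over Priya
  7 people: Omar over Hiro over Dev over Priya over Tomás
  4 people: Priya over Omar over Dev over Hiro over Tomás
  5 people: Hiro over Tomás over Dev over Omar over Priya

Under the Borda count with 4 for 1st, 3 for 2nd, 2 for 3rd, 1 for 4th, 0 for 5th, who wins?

Priya: 7×0 + 4×0 + 4×0 + 7×1 + 4×4 + 5×0 = 23
Omar: 7×3 + 4×2 + 4×4 + 7×4 + 4×3 + 5×1 = 90
Hiro: 7×1 + 4×1 + 4×2 + 7×3 + 4×1 + 5×4 = 64
Tomás: 7×4 + 4×4 + 4×3 + 7×0 + 4×0 + 5×3 = 71
Dev: 7×2 + 4×3 + 4×1 + 7×2 + 4×2 + 5×2 = 62

Omar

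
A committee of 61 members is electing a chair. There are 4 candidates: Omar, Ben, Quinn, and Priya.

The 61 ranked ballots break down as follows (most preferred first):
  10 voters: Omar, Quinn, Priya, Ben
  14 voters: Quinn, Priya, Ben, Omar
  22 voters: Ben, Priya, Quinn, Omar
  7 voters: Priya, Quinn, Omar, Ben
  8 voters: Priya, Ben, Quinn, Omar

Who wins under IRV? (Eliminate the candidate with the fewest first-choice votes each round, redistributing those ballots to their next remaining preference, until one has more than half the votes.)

Quinn

Round 1: Omar 10, Ben 22, Quinn 14, Priya 15. Omar eliminated.
Round 2: Ben 22, Quinn 24, Priya 15. Priya eliminated.
Round 3: Ben 30, Quinn 31. Quinn has a majority (≥31).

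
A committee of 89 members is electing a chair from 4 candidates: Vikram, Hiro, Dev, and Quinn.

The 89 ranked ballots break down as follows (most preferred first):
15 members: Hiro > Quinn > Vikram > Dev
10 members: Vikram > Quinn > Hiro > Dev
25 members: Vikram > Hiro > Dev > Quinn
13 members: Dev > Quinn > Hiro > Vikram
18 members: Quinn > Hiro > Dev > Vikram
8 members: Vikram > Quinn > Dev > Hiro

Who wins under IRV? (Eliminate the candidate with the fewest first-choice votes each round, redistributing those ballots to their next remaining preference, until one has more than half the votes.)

Round 1: Vikram 43, Hiro 15, Dev 13, Quinn 18. Dev eliminated.
Round 2: Vikram 43, Hiro 15, Quinn 31. Hiro eliminated.
Round 3: Vikram 43, Quinn 46. Quinn has a majority (≥45).

Quinn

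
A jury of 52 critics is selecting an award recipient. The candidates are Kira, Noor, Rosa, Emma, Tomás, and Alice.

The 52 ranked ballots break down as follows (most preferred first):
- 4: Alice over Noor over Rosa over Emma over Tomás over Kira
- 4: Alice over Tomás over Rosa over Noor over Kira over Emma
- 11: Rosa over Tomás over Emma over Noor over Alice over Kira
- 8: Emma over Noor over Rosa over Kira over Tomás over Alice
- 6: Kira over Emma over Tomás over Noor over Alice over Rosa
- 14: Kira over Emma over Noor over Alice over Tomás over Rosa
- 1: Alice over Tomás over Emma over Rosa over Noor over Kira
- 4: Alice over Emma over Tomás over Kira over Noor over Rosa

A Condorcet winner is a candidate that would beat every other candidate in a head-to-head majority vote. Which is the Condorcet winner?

Emma vs Kira: 28–24
Emma vs Noor: 44–8
Emma vs Rosa: 33–19
Emma vs Tomás: 36–16
Emma vs Alice: 39–13
Emma beats every other candidate.

Emma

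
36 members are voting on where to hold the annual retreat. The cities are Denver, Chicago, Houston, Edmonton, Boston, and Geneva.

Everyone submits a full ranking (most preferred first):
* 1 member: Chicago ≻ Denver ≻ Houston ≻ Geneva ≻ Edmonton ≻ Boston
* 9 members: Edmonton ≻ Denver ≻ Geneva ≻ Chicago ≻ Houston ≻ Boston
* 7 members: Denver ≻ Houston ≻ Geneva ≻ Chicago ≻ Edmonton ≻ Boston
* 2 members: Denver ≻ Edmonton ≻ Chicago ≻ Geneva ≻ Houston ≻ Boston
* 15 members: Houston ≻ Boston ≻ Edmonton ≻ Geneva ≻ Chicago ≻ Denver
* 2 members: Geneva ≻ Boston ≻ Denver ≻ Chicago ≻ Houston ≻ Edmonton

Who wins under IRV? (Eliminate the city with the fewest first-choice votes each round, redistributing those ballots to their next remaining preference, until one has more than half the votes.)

Round 1: Denver 9, Chicago 1, Houston 15, Edmonton 9, Boston 0, Geneva 2. Boston eliminated.
Round 2: Denver 9, Chicago 1, Houston 15, Edmonton 9, Geneva 2. Chicago eliminated.
Round 3: Denver 10, Houston 15, Edmonton 9, Geneva 2. Geneva eliminated.
Round 4: Denver 12, Houston 15, Edmonton 9. Edmonton eliminated.
Round 5: Denver 21, Houston 15. Denver has a majority (≥19).

Denver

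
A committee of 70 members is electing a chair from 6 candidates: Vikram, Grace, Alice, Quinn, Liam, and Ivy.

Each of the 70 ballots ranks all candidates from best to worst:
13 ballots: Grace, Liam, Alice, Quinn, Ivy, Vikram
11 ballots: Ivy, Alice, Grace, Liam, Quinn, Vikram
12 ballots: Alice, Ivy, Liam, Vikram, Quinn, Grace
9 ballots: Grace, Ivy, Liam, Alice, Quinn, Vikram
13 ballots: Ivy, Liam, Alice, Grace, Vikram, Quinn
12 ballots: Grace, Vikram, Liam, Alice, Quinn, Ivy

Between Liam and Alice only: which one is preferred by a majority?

Liam

Liam is ranked above Alice on 47 ballots; Alice above Liam on 23.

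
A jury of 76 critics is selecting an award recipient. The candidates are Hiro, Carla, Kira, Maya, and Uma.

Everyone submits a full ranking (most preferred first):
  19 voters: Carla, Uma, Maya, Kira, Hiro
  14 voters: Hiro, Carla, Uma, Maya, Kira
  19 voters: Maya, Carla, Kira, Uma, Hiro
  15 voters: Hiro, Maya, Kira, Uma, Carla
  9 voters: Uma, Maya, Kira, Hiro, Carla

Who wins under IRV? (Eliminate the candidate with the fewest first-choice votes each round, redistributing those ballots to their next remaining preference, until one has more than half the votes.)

Maya

Round 1: Hiro 29, Carla 19, Kira 0, Maya 19, Uma 9. Kira eliminated.
Round 2: Hiro 29, Carla 19, Maya 19, Uma 9. Uma eliminated.
Round 3: Hiro 29, Carla 19, Maya 28. Carla eliminated.
Round 4: Hiro 29, Maya 47. Maya has a majority (≥39).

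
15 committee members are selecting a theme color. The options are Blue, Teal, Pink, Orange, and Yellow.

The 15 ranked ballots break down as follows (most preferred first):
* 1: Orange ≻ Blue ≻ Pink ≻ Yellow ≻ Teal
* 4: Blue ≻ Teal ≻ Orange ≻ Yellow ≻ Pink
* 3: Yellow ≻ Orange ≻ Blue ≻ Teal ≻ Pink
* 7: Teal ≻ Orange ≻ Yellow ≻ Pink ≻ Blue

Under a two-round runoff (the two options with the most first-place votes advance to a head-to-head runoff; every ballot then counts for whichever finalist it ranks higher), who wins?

Round 1 first-place votes: Blue 4, Teal 7, Pink 0, Orange 1, Yellow 3. Teal and Blue advance.
Runoff: Teal is ranked above Blue on 7 ballots, Blue above Teal on 8.

Blue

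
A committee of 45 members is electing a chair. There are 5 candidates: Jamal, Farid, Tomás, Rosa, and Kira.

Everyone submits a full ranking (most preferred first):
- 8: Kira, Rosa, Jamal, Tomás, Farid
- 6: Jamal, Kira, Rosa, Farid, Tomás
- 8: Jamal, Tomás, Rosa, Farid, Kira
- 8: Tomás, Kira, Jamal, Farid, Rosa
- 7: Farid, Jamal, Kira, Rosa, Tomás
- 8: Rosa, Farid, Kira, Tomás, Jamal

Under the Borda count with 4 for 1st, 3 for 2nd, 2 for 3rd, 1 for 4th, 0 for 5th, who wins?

Jamal: 8×2 + 6×4 + 8×4 + 8×2 + 7×3 + 8×0 = 109
Farid: 8×0 + 6×1 + 8×1 + 8×1 + 7×4 + 8×3 = 74
Tomás: 8×1 + 6×0 + 8×3 + 8×4 + 7×0 + 8×1 = 72
Rosa: 8×3 + 6×2 + 8×2 + 8×0 + 7×1 + 8×4 = 91
Kira: 8×4 + 6×3 + 8×0 + 8×3 + 7×2 + 8×2 = 104

Jamal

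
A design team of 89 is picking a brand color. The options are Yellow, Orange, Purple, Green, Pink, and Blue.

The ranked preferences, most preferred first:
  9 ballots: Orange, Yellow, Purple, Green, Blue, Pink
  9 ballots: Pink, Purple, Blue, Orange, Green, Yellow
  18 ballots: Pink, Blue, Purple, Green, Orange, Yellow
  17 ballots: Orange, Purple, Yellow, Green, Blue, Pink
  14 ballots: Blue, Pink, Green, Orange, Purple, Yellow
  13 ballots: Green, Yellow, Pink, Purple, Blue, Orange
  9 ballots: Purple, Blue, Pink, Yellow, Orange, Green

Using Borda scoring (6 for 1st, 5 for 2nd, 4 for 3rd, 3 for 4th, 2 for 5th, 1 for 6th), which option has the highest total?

Purple

Yellow: 9×5 + 9×1 + 18×1 + 17×4 + 14×1 + 13×5 + 9×3 = 246
Orange: 9×6 + 9×3 + 18×2 + 17×6 + 14×3 + 13×1 + 9×2 = 292
Purple: 9×4 + 9×5 + 18×4 + 17×5 + 14×2 + 13×3 + 9×6 = 359
Green: 9×3 + 9×2 + 18×3 + 17×3 + 14×4 + 13×6 + 9×1 = 293
Pink: 9×1 + 9×6 + 18×6 + 17×1 + 14×5 + 13×4 + 9×4 = 346
Blue: 9×2 + 9×4 + 18×5 + 17×2 + 14×6 + 13×2 + 9×5 = 333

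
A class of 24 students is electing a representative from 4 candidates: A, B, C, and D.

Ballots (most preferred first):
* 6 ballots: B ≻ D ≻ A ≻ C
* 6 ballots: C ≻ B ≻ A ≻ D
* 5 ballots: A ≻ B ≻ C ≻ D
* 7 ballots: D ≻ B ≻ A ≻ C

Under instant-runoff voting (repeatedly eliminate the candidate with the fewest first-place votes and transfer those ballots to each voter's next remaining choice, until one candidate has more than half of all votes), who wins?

B

Round 1: A 5, B 6, C 6, D 7. A eliminated.
Round 2: B 11, C 6, D 7. C eliminated.
Round 3: B 17, D 7. B has a majority (≥13).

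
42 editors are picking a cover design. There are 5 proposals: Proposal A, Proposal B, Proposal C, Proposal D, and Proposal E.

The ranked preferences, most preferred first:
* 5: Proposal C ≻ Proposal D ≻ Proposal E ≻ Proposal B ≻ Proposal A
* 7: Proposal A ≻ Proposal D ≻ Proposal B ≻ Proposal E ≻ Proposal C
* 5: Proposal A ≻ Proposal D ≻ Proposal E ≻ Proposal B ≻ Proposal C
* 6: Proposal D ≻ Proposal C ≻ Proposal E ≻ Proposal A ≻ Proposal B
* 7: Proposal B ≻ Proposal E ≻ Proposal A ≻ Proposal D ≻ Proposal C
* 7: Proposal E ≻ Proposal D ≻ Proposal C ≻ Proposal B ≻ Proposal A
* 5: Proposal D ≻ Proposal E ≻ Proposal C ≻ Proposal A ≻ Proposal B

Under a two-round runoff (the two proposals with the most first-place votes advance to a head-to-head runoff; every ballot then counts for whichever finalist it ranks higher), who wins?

Round 1 first-place votes: Proposal A 12, Proposal B 7, Proposal C 5, Proposal D 11, Proposal E 7. Proposal A and Proposal D advance.
Runoff: Proposal A is ranked above Proposal D on 19 ballots, Proposal D above Proposal A on 23.

Proposal D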